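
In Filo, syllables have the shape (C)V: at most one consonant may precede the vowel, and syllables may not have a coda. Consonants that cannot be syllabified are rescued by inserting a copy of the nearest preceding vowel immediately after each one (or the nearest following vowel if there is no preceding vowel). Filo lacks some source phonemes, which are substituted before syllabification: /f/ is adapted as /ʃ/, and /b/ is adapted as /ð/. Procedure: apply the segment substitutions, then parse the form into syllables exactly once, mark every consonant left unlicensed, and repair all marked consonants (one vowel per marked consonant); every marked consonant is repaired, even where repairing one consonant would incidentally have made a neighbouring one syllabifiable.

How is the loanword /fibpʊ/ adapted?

ʃiðipʊ

Substitution: /f/ → /ʃ/, /b/ → /ð/, giving /ʃiðpʊ/.
The consonants /ð/ cannot be parsed into a legal (C)V syllable (no codas are permitted; onsets are limited to one consonant).
Inserting the epenthetic vowel yields /ð/ → /ði/.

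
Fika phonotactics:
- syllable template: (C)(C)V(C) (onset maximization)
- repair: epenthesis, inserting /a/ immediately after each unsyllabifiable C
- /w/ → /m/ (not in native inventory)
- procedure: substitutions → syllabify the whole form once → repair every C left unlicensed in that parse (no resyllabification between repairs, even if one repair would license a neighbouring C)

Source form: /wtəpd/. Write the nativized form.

mtəpda

Substitution: /w/ → /m/, giving /mtəpd/.
Syllabifying with onset maximization leaves /d/ stranded (at most one coda consonant is licensed; onsets may contain at most 2 consonants).
Epenthesis after each stranded consonant: /d/ → /da/.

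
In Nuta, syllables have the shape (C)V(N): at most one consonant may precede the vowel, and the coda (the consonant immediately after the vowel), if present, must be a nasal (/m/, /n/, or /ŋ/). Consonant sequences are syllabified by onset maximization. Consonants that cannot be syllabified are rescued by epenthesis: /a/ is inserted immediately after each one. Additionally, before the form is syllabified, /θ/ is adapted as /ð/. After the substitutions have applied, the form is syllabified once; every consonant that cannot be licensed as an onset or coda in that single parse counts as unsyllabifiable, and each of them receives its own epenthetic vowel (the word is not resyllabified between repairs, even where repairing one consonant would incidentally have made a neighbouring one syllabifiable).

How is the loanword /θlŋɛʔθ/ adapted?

ðalaŋɛʔaða

Substitution: /θ/ → /ð/, giving /ðlŋɛʔð/.
The consonants /ð/, /l/, /ʔ/, /ð/ cannot be parsed into a legal (C)V(N) syllable (only a nasal (/m/, /n/, or /ŋ/) is licensed in coda position; onsets are limited to one consonant).
Inserting the epenthetic vowel yields /ð/ → /ða/, /l/ → /la/, /ʔ/ → /ʔa/, /ð/ → /ða/.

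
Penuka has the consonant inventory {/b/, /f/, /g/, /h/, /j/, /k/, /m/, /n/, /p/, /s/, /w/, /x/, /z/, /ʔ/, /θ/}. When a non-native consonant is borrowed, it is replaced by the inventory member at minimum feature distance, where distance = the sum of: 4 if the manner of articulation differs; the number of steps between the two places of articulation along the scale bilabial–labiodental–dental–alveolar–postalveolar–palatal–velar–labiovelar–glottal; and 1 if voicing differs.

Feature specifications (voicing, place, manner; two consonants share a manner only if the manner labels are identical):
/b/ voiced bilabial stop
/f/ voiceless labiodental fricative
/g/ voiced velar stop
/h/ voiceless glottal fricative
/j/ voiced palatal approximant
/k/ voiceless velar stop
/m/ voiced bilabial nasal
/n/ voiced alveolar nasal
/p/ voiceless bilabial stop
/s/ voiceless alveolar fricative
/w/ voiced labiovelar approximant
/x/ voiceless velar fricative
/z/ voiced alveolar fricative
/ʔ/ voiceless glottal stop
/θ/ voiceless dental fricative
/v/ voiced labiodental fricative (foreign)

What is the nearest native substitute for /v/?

f

/f/ is closest: same manner (fricative), place distance 0 (labiodental→labiodental), voicing differs (+1); total 1. Next closest is /z/ at distance 2.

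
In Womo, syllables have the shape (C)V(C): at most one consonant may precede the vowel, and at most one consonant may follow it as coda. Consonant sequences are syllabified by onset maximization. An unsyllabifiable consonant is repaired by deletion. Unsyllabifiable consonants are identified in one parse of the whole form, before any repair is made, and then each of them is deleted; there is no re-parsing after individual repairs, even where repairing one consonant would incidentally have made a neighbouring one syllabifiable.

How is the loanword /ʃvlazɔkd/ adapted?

lazɔk

The consonants /ʃ/, /v/, /d/ cannot be parsed into a legal (C)V(C) syllable (at most one coda consonant is licensed; onsets are limited to one consonant).
Each unlicensed consonant is deleted: /ʃ/, /v/, /d/.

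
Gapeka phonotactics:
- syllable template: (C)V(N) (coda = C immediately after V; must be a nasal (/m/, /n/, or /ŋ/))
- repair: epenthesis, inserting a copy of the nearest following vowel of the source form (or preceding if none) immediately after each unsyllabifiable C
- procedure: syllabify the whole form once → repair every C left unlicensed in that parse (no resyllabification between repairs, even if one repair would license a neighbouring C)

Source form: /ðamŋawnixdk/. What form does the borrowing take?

ðamŋawinixidiki

Under (C)V(N), the unsyllabifiable consonants are /w/, /x/, /d/, /k/ (only a nasal (/m/, /n/, or /ŋ/) is licensed in coda position; onsets are limited to one consonant).
Inserting the epenthetic vowel yields /w/ → /wi/, /x/ → /xi/, /d/ → /di/, /k/ → /ki/.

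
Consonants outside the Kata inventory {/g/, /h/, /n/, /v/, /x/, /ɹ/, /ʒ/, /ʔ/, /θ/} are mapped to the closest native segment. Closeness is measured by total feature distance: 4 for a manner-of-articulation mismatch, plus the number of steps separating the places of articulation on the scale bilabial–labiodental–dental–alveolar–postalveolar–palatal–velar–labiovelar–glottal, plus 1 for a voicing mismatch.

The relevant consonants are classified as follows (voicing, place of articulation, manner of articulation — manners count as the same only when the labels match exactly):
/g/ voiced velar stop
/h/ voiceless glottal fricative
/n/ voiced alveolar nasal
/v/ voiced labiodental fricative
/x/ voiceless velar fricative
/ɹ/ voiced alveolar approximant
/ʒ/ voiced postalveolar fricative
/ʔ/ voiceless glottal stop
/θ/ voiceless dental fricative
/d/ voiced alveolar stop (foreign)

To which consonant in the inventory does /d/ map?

g

/g/ is closest: same manner (stop), place distance 3 (alveolar→velar), same voicing; total 3. Next closest is /n/ at distance 4.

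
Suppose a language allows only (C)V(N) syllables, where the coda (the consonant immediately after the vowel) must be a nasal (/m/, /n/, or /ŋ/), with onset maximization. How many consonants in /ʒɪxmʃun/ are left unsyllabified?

2

Under (C)V(N), the unsyllabifiable consonants are /x/, /m/ (only a nasal (/m/, /n/, or /ŋ/) is licensed in coda position; onsets are limited to one consonant).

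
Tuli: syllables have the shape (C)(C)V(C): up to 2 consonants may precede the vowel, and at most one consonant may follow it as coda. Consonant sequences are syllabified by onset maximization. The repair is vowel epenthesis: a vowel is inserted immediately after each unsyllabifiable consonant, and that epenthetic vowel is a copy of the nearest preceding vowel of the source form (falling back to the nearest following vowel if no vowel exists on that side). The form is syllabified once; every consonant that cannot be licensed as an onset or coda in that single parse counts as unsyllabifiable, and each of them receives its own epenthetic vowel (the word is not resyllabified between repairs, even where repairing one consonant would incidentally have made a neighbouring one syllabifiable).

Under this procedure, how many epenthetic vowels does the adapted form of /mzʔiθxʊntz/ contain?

3

The unsyllabifiable consonants are /m/, /t/, /z/; each receives one epenthetic vowel.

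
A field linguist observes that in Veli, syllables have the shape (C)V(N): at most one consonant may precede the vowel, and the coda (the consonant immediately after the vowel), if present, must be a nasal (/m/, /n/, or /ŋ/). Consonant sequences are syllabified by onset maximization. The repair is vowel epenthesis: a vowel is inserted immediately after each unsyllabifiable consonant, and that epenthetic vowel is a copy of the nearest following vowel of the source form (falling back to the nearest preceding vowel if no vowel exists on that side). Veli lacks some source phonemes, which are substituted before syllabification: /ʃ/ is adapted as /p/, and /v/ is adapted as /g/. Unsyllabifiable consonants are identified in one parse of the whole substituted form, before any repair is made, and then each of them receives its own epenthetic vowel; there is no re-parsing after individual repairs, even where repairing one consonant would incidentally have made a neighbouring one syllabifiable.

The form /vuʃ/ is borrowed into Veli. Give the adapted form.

Substitution: /v/ → /g/, /ʃ/ → /p/, giving /gup/.
The consonants /p/ cannot be parsed into a legal (C)V(N) syllable (only a nasal (/m/, /n/, or /ŋ/) is licensed in coda position; onsets are limited to one consonant).
Epenthesis after each stranded consonant: /p/ → /pu/.

gupu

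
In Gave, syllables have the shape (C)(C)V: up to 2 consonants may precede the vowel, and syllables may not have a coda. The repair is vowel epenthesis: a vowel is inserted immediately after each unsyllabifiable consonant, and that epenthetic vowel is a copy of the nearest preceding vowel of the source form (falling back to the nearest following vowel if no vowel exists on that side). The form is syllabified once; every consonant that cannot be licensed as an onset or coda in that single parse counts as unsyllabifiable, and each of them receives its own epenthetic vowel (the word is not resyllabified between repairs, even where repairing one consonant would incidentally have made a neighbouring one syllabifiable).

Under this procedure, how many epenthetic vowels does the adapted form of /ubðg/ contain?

3

The unsyllabifiable consonants are /b/, /ð/, /g/; each receives one epenthetic vowel.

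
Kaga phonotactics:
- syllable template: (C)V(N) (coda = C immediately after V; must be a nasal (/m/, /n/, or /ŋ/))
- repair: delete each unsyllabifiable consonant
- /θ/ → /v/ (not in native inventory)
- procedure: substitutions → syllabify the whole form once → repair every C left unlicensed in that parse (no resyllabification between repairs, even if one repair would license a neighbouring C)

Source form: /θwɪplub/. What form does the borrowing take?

wɪlu

Substitution: /θ/ → /v/, giving /vwɪplub/.
The consonants /v/, /p/, /b/ cannot be parsed into a legal (C)V(N) syllable (only a nasal (/m/, /n/, or /ŋ/) is licensed in coda position; onsets are limited to one consonant).
Deleting the stranded consonants removes /v/, /p/, /b/.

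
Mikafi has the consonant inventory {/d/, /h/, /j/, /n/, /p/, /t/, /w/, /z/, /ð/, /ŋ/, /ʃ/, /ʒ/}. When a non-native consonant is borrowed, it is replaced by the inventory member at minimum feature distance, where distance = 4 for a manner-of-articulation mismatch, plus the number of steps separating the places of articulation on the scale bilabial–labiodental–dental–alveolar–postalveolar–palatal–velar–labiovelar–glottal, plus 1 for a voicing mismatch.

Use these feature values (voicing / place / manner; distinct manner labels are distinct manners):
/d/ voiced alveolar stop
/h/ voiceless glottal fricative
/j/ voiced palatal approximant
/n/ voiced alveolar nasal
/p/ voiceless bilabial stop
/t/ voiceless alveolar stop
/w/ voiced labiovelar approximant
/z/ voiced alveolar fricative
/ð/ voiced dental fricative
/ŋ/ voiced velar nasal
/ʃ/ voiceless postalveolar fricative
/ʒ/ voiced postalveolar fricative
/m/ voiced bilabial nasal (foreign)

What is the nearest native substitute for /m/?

n

/n/ is closest: same manner (nasal), place distance 3 (bilabial→alveolar), same voicing; total 3. Next closest is /p/ at distance 5.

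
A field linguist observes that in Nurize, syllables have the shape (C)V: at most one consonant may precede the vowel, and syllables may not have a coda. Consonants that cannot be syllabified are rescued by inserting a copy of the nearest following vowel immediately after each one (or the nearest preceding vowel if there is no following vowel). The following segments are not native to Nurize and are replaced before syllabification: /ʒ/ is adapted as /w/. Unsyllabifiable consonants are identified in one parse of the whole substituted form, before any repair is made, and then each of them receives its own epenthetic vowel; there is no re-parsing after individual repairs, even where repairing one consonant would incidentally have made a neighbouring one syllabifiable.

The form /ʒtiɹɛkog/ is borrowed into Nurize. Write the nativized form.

witiɹɛkogo

Substitution: /ʒ/ → /w/, giving /wtiɹɛkog/.
Under (C)V, the unsyllabifiable consonants are /w/, /g/ (no codas are permitted; onsets are limited to one consonant).
Each unlicensed consonant becomes the onset of a new syllable: /w/ → /wi/, /g/ → /go/.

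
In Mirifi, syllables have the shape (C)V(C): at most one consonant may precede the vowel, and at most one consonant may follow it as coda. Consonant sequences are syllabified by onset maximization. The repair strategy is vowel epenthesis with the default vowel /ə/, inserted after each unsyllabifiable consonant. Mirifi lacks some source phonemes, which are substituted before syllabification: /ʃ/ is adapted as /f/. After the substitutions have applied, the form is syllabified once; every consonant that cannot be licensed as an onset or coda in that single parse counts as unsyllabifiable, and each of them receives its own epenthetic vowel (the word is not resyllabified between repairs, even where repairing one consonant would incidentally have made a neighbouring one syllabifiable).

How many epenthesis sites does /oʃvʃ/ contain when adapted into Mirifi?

2

After substitution the input is /ofvf/.
The unsyllabifiable consonants are /v/, /f/; each receives one epenthetic vowel.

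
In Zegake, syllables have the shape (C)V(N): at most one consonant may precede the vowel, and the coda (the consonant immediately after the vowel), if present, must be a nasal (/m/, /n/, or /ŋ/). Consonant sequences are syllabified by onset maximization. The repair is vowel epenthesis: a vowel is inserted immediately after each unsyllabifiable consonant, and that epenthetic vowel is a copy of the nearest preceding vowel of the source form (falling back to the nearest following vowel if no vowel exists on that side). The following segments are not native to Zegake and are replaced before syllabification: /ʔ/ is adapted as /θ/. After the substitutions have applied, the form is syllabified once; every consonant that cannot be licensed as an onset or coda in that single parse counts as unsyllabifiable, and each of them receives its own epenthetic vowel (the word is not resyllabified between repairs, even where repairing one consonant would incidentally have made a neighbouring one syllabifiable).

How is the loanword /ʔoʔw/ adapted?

θoθowo

Substitution: /ʔ/ → /θ/, giving /θoθw/.
Under (C)V(N), the unsyllabifiable consonants are /θ/, /w/ (only a nasal (/m/, /n/, or /ŋ/) is licensed in coda position; onsets are limited to one consonant).
Epenthesis after each stranded consonant: /θ/ → /θo/, /w/ → /wo/.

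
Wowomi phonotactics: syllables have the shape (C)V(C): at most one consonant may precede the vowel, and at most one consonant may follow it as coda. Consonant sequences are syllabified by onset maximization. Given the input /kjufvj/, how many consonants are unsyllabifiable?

3

Under (C)V(C), the unsyllabifiable consonants are /k/, /v/, /j/ (at most one coda consonant is licensed; onsets are limited to one consonant).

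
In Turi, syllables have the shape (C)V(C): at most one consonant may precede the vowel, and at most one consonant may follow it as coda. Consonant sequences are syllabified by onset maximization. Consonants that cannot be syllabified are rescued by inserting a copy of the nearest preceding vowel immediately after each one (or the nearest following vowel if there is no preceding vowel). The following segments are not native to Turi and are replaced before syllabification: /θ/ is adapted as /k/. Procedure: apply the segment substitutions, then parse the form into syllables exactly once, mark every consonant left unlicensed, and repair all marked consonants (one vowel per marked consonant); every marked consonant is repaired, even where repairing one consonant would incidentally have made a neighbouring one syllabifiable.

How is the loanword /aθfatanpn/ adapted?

akfatanpana

Substitution: /θ/ → /k/, giving /akfatanpn/.
Syllabifying with onset maximization leaves /p/, /n/ stranded (at most one coda consonant is licensed; onsets are limited to one consonant).
Inserting the epenthetic vowel yields /p/ → /pa/, /n/ → /na/.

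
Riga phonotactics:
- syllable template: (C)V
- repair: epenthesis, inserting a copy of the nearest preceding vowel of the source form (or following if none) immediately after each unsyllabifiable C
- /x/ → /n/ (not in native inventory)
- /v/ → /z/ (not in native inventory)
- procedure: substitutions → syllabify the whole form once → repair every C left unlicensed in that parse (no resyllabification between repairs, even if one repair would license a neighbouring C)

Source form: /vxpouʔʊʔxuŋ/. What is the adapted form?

Substitution: /v/ → /z/, /x/ → /n/, giving /znpouʔʊʔnuŋ/.
The consonants /z/, /n/, /ʔ/, /ŋ/ cannot be parsed into a legal (C)V syllable (no codas are permitted; onsets are limited to one consonant).
Inserting the epenthetic vowel yields /z/ → /zo/, /n/ → /no/, /ʔ/ → /ʔʊ/, /ŋ/ → /ŋu/.

zonopouʔʊʔʊnuŋu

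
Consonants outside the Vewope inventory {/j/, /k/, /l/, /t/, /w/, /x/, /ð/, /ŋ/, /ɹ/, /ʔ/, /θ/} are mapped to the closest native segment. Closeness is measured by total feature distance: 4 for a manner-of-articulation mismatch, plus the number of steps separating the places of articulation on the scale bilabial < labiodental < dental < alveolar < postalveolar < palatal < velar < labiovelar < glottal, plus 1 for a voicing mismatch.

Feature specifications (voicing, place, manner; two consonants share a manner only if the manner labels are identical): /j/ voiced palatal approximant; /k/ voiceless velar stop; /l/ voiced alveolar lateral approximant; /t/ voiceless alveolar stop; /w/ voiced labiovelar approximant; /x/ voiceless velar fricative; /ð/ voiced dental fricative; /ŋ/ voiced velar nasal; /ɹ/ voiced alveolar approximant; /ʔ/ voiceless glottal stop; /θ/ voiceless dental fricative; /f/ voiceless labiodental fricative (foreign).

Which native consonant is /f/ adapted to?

θ

/θ/ is closest: same manner (fricative), place distance 1 (labiodental→dental), same voicing; total 1. Next closest is /ð/ at distance 2.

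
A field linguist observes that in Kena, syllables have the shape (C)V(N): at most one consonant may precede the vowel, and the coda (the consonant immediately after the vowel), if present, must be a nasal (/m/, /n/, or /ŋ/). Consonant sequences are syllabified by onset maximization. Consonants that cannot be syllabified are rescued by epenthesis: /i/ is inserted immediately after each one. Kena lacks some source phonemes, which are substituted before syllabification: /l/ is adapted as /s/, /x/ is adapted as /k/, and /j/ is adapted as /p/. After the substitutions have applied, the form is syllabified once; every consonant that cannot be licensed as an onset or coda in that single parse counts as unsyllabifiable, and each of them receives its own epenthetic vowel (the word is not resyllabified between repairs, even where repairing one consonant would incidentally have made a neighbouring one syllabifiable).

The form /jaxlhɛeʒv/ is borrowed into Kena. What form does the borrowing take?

Substitution: /j/ → /p/, /x/ → /k/, /l/ → /s/, giving /pakshɛeʒv/.
The consonants /k/, /s/, /ʒ/, /v/ cannot be parsed into a legal (C)V(N) syllable (only a nasal (/m/, /n/, or /ŋ/) is licensed in coda position; onsets are limited to one consonant).
Epenthesis after each stranded consonant: /k/ → /ki/, /s/ → /si/, /ʒ/ → /ʒi/, /v/ → /vi/.

pakisihɛeʒivi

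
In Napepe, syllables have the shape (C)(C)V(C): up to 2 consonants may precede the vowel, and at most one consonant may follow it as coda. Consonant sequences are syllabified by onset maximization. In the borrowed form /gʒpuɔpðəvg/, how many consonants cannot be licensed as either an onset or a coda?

Syllabifying with onset maximization leaves /g/, /g/ stranded (at most one coda consonant is licensed; onsets may contain at most 2 consonants).

2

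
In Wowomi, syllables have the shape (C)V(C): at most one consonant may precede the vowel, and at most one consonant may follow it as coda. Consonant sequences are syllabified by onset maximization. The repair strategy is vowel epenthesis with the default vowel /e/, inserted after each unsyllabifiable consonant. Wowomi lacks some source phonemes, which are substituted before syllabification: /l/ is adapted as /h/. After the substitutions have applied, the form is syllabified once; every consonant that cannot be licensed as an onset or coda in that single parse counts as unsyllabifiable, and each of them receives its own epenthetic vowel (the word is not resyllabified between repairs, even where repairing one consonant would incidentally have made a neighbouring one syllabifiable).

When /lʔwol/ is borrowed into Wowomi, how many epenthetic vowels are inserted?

After substitution the input is /hʔwoh/.
The unsyllabifiable consonants are /h/, /ʔ/; each receives one epenthetic vowel.

2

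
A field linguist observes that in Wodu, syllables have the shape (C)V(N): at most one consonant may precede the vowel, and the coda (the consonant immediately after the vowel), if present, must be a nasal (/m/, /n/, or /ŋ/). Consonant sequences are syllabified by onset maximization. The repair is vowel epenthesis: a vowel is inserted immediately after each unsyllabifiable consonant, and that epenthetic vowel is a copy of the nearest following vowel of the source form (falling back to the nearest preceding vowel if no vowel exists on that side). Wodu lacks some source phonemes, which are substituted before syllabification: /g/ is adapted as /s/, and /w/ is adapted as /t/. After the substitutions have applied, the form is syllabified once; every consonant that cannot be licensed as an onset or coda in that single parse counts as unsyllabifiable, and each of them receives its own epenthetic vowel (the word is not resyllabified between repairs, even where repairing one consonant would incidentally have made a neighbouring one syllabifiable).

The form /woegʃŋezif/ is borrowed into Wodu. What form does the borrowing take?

Substitution: /w/ → /t/, /g/ → /s/, giving /toesʃŋezif/.
Syllabifying with onset maximization leaves /s/, /ʃ/, /f/ stranded (only a nasal (/m/, /n/, or /ŋ/) is licensed in coda position; onsets are limited to one consonant).
Epenthesis after each stranded consonant: /s/ → /se/, /ʃ/ → /ʃe/, /f/ → /fi/.

toeseʃeŋezifi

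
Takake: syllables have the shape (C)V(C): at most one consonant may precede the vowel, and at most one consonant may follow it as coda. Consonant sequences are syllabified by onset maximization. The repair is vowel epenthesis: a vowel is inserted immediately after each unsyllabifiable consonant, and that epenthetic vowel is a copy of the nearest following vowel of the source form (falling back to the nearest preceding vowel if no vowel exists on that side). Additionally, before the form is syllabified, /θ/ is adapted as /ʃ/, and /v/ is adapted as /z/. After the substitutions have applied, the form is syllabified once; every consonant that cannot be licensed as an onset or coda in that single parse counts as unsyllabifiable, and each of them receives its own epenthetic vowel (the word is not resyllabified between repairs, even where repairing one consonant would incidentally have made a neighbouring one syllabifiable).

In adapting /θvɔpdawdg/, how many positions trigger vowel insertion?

After substitution the input is /ʃzɔpdawdg/.
The unsyllabifiable consonants are /ʃ/, /d/, /g/; each receives one epenthetic vowel.

3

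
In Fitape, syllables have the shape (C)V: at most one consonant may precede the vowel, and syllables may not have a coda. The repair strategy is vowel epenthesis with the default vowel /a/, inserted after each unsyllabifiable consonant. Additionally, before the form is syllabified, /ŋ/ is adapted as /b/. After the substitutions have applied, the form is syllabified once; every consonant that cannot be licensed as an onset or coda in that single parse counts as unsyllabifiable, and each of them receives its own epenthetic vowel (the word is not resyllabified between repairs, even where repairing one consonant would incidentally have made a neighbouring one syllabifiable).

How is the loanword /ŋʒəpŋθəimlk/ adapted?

baʒəpabaθəimalaka

Substitution: /ŋ/ → /b/, giving /bʒəpbθəimlk/.
The consonants /b/, /p/, /b/, /m/, /l/, /k/ cannot be parsed into a legal (C)V syllable (no codas are permitted; onsets are limited to one consonant).
Epenthesis after each stranded consonant: /b/ → /ba/, /p/ → /pa/, /b/ → /ba/, /m/ → /ma/, /l/ → /la/, /k/ → /ka/.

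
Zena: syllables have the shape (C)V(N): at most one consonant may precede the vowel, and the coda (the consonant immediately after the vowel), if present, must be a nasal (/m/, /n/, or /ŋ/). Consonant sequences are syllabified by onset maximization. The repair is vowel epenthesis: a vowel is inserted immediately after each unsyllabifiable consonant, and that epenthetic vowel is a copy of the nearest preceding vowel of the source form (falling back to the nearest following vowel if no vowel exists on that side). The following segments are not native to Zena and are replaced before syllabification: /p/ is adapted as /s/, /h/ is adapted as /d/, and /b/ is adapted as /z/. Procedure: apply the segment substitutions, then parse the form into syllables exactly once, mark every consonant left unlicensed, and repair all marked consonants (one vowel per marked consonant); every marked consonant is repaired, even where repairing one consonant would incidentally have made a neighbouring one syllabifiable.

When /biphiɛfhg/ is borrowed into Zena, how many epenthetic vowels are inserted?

4

After substitution the input is /zisdiɛfdg/.
The unsyllabifiable consonants are /s/, /f/, /d/, /g/; each receives one epenthetic vowel.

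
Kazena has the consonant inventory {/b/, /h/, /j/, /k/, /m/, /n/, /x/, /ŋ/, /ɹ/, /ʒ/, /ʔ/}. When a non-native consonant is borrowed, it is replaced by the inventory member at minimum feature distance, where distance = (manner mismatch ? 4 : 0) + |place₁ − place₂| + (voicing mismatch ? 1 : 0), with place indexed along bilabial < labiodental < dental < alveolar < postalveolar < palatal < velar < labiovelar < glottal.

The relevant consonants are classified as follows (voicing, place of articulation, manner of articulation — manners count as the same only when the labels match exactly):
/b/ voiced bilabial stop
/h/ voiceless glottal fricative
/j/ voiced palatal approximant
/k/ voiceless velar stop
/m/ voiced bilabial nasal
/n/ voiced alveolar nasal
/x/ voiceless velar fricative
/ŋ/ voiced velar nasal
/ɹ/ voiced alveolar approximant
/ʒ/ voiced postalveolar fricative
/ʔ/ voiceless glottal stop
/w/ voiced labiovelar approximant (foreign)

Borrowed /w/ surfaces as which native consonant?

j

/j/ is closest: same manner (approximant), place distance 2 (labiovelar→palatal), same voicing; total 2. Next closest is /ɹ/ at distance 4.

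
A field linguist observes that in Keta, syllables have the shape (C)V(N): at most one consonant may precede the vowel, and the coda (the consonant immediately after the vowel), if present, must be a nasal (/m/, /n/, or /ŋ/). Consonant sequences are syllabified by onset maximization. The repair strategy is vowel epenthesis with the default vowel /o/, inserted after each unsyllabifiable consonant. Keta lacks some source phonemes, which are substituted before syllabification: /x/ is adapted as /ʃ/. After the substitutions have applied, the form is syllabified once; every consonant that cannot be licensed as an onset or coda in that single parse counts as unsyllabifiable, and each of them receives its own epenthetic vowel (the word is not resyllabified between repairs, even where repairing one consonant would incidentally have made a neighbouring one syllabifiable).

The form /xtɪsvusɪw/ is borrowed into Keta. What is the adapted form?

ʃotɪsovusɪwo

Substitution: /x/ → /ʃ/, giving /ʃtɪsvusɪw/.
Syllabifying with onset maximization leaves /ʃ/, /s/, /w/ stranded (only a nasal (/m/, /n/, or /ŋ/) is licensed in coda position; onsets are limited to one consonant).
Each unlicensed consonant becomes the onset of a new syllable: /ʃ/ → /ʃo/, /s/ → /so/, /w/ → /wo/.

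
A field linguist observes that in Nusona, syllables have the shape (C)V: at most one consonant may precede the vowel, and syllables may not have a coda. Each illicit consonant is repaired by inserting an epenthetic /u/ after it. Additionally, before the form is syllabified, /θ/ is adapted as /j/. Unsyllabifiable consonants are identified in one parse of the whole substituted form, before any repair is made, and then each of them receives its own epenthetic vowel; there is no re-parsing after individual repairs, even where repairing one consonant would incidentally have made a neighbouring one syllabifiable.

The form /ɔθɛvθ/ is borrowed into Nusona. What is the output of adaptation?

Substitution: /θ/ → /j/, giving /ɔjɛvj/.
Syllabifying with onset maximization leaves /v/, /j/ stranded (no codas are permitted; onsets are limited to one consonant).
Each unlicensed consonant becomes the onset of a new syllable: /v/ → /vu/, /j/ → /ju/.

ɔjɛvuju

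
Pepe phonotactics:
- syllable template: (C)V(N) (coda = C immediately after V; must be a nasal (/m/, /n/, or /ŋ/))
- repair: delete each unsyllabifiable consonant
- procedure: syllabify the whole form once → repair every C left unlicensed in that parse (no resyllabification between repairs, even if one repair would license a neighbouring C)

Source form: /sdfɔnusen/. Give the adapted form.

Syllabifying with onset maximization leaves /s/, /d/ stranded (only a nasal (/m/, /n/, or /ŋ/) is licensed in coda position; onsets are limited to one consonant).
Each unlicensed consonant is deleted: /s/, /d/.

fɔnusen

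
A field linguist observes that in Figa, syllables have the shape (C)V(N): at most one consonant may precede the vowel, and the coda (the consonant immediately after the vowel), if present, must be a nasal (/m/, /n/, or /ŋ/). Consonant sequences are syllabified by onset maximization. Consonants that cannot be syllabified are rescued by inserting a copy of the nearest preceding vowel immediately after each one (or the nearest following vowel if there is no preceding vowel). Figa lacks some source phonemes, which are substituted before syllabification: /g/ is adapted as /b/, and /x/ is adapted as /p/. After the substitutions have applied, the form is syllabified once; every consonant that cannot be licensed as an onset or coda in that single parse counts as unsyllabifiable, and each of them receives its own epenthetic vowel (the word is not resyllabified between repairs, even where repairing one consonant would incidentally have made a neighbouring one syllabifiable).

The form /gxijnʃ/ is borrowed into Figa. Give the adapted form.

Substitution: /g/ → /b/, /x/ → /p/, giving /bpijnʃ/.
Syllabifying with onset maximization leaves /b/, /j/, /n/, /ʃ/ stranded (only a nasal (/m/, /n/, or /ŋ/) is licensed in coda position; onsets are limited to one consonant).
Each unlicensed consonant becomes the onset of a new syllable: /b/ → /bi/, /j/ → /ji/, /n/ → /ni/, /ʃ/ → /ʃi/.

bipijiniʃi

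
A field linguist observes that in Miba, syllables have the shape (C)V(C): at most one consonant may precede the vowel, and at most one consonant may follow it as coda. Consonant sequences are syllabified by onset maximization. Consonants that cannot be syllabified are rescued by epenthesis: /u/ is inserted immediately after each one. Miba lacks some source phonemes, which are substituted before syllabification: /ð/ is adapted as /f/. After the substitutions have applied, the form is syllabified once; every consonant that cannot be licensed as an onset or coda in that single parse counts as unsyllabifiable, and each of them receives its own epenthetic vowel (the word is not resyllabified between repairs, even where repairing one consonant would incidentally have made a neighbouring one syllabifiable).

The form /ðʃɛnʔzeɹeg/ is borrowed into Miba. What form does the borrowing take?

fuʃɛnʔuzeɹeg

Substitution: /ð/ → /f/, giving /fʃɛnʔzeɹeg/.
Under (C)V(C), the unsyllabifiable consonants are /f/, /ʔ/ (at most one coda consonant is licensed; onsets are limited to one consonant).
Inserting the epenthetic vowel yields /f/ → /fu/, /ʔ/ → /ʔu/.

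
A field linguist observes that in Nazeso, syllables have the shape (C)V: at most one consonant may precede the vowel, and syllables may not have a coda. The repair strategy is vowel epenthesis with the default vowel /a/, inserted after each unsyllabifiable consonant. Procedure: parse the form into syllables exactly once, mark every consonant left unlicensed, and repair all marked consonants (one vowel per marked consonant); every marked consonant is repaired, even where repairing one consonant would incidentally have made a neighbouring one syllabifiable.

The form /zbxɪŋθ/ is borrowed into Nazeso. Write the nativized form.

zabaxɪŋaθa

Syllabifying with onset maximization leaves /z/, /b/, /ŋ/, /θ/ stranded (no codas are permitted; onsets are limited to one consonant).
Inserting the epenthetic vowel yields /z/ → /za/, /b/ → /ba/, /ŋ/ → /ŋa/, /θ/ → /θa/.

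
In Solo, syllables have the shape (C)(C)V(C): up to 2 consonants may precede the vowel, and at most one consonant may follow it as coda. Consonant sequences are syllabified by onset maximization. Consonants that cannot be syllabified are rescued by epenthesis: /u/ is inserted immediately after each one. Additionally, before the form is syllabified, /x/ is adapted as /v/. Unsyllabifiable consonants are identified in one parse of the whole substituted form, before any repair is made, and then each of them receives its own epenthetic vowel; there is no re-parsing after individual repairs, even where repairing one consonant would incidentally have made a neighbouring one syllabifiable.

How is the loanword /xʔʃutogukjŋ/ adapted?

vuʔʃutogukjuŋu

Substitution: /x/ → /v/, giving /vʔʃutogukjŋ/.
Under (C)(C)V(C), the unsyllabifiable consonants are /v/, /j/, /ŋ/ (at most one coda consonant is licensed; onsets may contain at most 2 consonants).
Inserting the epenthetic vowel yields /v/ → /vu/, /j/ → /ju/, /ŋ/ → /ŋu/.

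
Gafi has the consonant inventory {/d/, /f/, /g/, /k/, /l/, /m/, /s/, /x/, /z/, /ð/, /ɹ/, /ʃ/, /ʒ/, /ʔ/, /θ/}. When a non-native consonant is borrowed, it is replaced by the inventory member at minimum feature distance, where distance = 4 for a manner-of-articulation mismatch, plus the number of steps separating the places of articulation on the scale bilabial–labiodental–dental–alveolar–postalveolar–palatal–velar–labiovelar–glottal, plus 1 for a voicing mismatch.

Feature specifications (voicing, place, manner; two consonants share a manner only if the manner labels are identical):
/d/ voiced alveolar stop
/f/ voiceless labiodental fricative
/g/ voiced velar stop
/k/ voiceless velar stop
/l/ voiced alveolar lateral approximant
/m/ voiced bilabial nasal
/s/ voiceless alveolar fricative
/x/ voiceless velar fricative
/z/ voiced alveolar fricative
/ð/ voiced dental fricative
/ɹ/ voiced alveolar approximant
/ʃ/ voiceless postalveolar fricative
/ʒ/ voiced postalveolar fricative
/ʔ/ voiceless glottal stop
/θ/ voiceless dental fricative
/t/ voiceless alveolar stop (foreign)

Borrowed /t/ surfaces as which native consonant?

/d/ is closest: same manner (stop), place distance 0 (alveolar→alveolar), voicing differs (+1); total 1. Next closest is /k/ at distance 3.

d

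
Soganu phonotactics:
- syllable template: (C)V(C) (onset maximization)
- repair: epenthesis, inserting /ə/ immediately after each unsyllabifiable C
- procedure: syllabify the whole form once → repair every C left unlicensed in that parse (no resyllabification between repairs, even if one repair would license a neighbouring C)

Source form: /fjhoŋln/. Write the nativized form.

The consonants /f/, /j/, /l/, /n/ cannot be parsed into a legal (C)V(C) syllable (at most one coda consonant is licensed; onsets are limited to one consonant).
Epenthesis after each stranded consonant: /f/ → /fə/, /j/ → /jə/, /l/ → /lə/, /n/ → /nə/.

fəjəhoŋlənə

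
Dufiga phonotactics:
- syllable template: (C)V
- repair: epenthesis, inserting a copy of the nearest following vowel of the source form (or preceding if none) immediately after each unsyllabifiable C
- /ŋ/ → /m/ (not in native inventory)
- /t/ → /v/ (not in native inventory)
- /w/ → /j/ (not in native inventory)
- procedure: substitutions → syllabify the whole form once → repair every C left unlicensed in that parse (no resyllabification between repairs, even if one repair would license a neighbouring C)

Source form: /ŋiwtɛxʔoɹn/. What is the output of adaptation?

Substitution: /ŋ/ → /m/, /w/ → /j/, /t/ → /v/, giving /mijvɛxʔoɹn/.
Under (C)V, the unsyllabifiable consonants are /j/, /x/, /ɹ/, /n/ (no codas are permitted; onsets are limited to one consonant).
Epenthesis after each stranded consonant: /j/ → /jɛ/, /x/ → /xo/, /ɹ/ → /ɹo/, /n/ → /no/.

mijɛvɛxoʔoɹono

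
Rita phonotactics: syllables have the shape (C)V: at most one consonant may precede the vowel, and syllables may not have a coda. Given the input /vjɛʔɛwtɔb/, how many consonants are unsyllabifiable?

Under (C)V, the unsyllabifiable consonants are /v/, /w/, /b/ (no codas are permitted; onsets are limited to one consonant).

3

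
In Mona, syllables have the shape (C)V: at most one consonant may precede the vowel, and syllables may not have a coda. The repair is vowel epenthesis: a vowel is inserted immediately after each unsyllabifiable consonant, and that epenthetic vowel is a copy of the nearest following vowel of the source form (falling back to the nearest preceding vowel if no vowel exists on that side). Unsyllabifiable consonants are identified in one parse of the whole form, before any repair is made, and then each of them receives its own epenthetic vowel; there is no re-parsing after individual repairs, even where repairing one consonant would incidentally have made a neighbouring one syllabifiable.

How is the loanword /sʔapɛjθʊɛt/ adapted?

Under (C)V, the unsyllabifiable consonants are /s/, /j/, /t/ (no codas are permitted; onsets are limited to one consonant).
Epenthesis after each stranded consonant: /s/ → /sa/, /j/ → /jʊ/, /t/ → /tɛ/.

saʔapɛjʊθʊɛtɛ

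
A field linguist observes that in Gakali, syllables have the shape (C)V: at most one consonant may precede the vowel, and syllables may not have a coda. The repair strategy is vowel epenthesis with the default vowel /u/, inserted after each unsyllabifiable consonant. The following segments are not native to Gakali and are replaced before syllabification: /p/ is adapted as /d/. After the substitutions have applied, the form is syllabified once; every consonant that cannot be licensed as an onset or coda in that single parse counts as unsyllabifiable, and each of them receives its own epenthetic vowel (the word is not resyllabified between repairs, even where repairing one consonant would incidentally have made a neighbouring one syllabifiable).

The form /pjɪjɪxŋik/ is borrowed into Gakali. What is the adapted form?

Substitution: /p/ → /d/, giving /djɪjɪxŋik/.
Syllabifying with onset maximization leaves /d/, /x/, /k/ stranded (no codas are permitted; onsets are limited to one consonant).
Each unlicensed consonant becomes the onset of a new syllable: /d/ → /du/, /x/ → /xu/, /k/ → /ku/.

dujɪjɪxuŋiku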